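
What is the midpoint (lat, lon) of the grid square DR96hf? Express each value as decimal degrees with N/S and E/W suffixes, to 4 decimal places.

86.2292° N, 101.3750° W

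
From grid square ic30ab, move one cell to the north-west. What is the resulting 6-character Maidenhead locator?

Longitude subsquare a = 0; −1 → -1, wraps to 23 = x, carry into square.
Longitude square 3; −1 → 2.
Latitude subsquare b = 1; +1 → 2 = c.

IC20xc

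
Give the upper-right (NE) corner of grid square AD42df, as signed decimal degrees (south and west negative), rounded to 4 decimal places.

Field A=0, D=3: +0·20° lon, +3·10° lat → SW at lon -180°, lat -60°.
Square 4, 2: +4·2° lon, +2·1° lat → SW at lon -172°, lat -58°.
Subsquare d=3, f=5: +3·0.0833333° lon, +5·0.0416667° lat → SW at lon -171.75°, lat -57.7917°.
Cell spans 0.0833333° lon × 0.0416667° lat. NE corner is SW corner plus one full cell.
latitude -57.7500, longitude -171.6667.

-57.7500, -171.6667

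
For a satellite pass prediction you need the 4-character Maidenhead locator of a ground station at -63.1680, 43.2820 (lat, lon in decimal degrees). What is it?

LC16

Add 180° to longitude and 90° to latitude: 223.28, 26.83.
Field: lon ⌊223.28/20⌋ = 11 → L; lat ⌊26.83/10⌋ = 2 → C.
Square: lon ⌊3.28/2⌋ = 1; lat ⌊6.83/1⌋ = 6.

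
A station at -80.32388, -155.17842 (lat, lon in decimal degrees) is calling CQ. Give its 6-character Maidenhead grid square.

BA29jq

Offset from 180°W / 90°S: lon 24.8216°, lat 9.6761°.
Field: lon ⌊24.8216/20⌋ = 1 → B; lat ⌊9.6761/10⌋ = 0 → A.
Square: lon ⌊4.8216/2⌋ = 2; lat ⌊9.6761/1⌋ = 9.
Subsquare: lon ⌊0.8216/0.0833333⌋ = 9 → j; lat ⌊0.6761/0.0416667⌋ = 16 → q.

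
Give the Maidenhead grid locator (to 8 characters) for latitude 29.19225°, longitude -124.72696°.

CL79pe26

Shift to the Maidenhead origin (180°W, 90°S): lon 55.27304, lat 119.19225.
Field (20°×10°, letters A–R): lon ⌊55.27304/20⌋ = 2 → C; lat ⌊119.19225/10⌋ = 11 → L.
Square (2°×1°, digits 0–9): lon ⌊15.27304/2⌋ = 7; lat ⌊9.19225/1⌋ = 9.
Subsquare (5′×2.5′, letters a–x): lon ⌊1.27304/0.0833333⌋ = 15 → p; lat ⌊0.19225/0.0416667⌋ = 4 → e.
Extended square (30″×15″, digits 0–9): lon ⌊0.02304/0.00833333⌋ = 2; lat ⌊0.02558/0.00416667⌋ = 6.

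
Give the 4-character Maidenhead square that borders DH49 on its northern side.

Latitude square 9; +1 → 10, wraps to 0, carry into field.
Latitude field H = 7; +1 → 8 = I.
The longitude characters are unchanged.

DI40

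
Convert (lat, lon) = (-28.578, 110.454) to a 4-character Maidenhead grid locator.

Offset from 180°W / 90°S: lon 290.45°, lat 61.42°.
Field (20°×10°, letters A–R): lon ⌊290.45/20⌋ = 14 → O; lat ⌊61.42/10⌋ = 6 → G.
Square (2°×1°, digits 0–9): lon ⌊10.45/2⌋ = 5; lat ⌊1.42/1⌋ = 1.

OG51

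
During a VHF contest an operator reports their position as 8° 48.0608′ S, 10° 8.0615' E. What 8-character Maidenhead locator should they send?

JI51be67

Add 180° to longitude and 90° to latitude: 190.13436, 81.19899.
Field: lon ⌊190.13436/20⌋ = 9 → J; lat ⌊81.19899/10⌋ = 8 → I.
Square: lon ⌊10.13436/2⌋ = 5; lat ⌊1.19899/1⌋ = 1.
Subsquare: lon ⌊0.13436/0.0833333⌋ = 1 → b; lat ⌊0.19899/0.0416667⌋ = 4 → e.
Extended square: lon ⌊0.05102/0.00833333⌋ = 6; lat ⌊0.03232/0.00416667⌋ = 7.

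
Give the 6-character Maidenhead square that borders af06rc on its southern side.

Latitude subsquare c = 2; −1 → 1 = b.
The longitude characters are unchanged.

AF06rb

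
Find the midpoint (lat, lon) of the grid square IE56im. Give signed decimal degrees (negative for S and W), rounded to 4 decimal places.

Field I=8, E=4: +8·20° lon, +4·10° lat → SW at lon -20°, lat -50°.
Square 5, 6: +5·2° lon, +6·1° lat → SW at lon -10°, lat -44°.
Subsquare i=8, m=12: +8·0.0833333° lon, +12·0.0416667° lat → SW at lon -9.33333°, lat -43.5°.
Cell spans 0.0833333° lon × 0.0416667° lat. Centre is SW corner plus half of each.
latitude -43.4792, longitude -9.2917.

-43.4792, -9.2917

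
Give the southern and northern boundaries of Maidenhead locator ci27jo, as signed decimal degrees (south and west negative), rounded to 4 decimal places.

-2.4167, -2.3750

Field C=2, I=8: +2·20° lon, +8·10° lat → SW at lon -140°, lat -10°.
Square 2, 7: +2·2° lon, +7·1° lat → SW at lon -136°, lat -3°.
Subsquare j=9, o=14: +9·0.0833333° lon, +14·0.0416667° lat → SW at lon -135.25°, lat -2.41667°.
Cell spans 0.0833333° lon × 0.0416667° lat.
south -2.4167, north -2.3750.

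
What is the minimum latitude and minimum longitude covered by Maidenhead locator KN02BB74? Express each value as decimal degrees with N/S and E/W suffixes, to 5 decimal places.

Field K=10, N=13: +10·20° lon, +13·10° lat → SW at lon 20°, lat 40°.
Square 0, 2: +0·2° lon, +2·1° lat → SW at lon 20°, lat 42°.
Subsquare b=1, b=1: +1·0.0833333° lon, +1·0.0416667° lat → SW at lon 20.0833°, lat 42.0417°.
Extended square 7, 4: +7·0.00833333° lon, +4·0.00416667° lat → SW at lon 20.1417°, lat 42.0583°.
latitude 42.05833° N, longitude 20.14167° E.

42.05833° N, 20.14167° E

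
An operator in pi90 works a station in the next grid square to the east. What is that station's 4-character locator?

Longitude square 9; +1 → 10, wraps to 0, carry into field.
Longitude field P = 15; +1 → 16 = Q.
The latitude characters are unchanged.

QI00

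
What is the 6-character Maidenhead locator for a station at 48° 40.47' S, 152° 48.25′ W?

Add 180° to longitude and 90° to latitude: 27.1958, 41.3255.
Field (20°×10°, letters A–R): 27.1958/20 → 1 → B, 41.3255/10 → 4 → E; chars BE.
Square (2°×1°, digits 0–9): 7.1958/2 → 3, 1.3255/1 → 1; chars 31.
Subsquare (5′×2.5′, letters a–x): 1.1958/0.0833333 → 14 → o, 0.3255/0.0416667 → 7 → h; chars oh.

BE31oh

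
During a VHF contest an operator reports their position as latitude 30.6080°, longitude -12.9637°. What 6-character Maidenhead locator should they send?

IM30mo

Add 180° to longitude and 90° to latitude: 167.0363, 120.6080.
Field: 167.0363/20 → 8 → I, 120.6080/10 → 12 → M; chars IM.
Square: 7.0363/2 → 3, 0.6080/1 → 0; chars 30.
Subsquare: 1.0363/0.0833333 → 12 → m, 0.6080/0.0416667 → 14 → o; chars mo.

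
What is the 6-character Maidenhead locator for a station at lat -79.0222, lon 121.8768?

PB00wx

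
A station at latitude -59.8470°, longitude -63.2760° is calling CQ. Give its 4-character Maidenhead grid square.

Shift to the Maidenhead origin (180°W, 90°S): lon 116.72, lat 30.15.
Field: 116.72/20 → 5 → F, 30.15/10 → 3 → D; chars FD.
Square: 16.72/2 → 8, 0.15/1 → 0; chars 80.

FD80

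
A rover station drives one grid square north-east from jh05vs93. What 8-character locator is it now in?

Longitude extended square 9; +1 → 10, wraps to 0, carry into subsquare.
Longitude subsquare v = 21; +1 → 22 = w.
Latitude extended square 3; +1 → 4.

JH05ws04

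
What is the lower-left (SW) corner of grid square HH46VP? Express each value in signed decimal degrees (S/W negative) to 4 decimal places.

-13.3750, -30.2500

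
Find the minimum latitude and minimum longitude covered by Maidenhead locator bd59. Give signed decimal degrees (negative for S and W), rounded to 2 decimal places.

-51.00, -150.00

Field B=1, D=3: +1·20° lon, +3·10° lat → SW at lon -160°, lat -60°.
Square 5, 9: +5·2° lon, +9·1° lat → SW at lon -150°, lat -51°.
latitude -51.00, longitude -150.00.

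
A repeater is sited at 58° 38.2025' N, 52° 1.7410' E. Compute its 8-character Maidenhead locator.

LO68ap32

Offset from 180°W / 90°S: lon 232.02902°, lat 148.63671°.
Field (20°×10°, letters A–R): lon ⌊232.02902/20⌋ = 11 → L; lat ⌊148.63671/10⌋ = 14 → O.
Square (2°×1°, digits 0–9): lon ⌊12.02902/2⌋ = 6; lat ⌊8.63671/1⌋ = 8.
Subsquare (5′×2.5′, letters a–x): lon ⌊0.02902/0.0833333⌋ = 0 → a; lat ⌊0.63671/0.0416667⌋ = 15 → p.
Extended square (30″×15″, digits 0–9): lon ⌊0.02902/0.00833333⌋ = 3; lat ⌊0.01171/0.00416667⌋ = 2.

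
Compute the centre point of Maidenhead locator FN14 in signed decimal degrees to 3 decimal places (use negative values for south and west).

44.500, -77.000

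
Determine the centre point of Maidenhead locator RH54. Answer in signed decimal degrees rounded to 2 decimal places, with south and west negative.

-15.50, 171.00

Field R=17, H=7: +17·20° lon, +7·10° lat → SW at lon 160°, lat -20°.
Square 5, 4: +5·2° lon, +4·1° lat → SW at lon 170°, lat -16°.
Cell spans 2° lon × 1° lat. Centre is SW corner plus half of each.
latitude -15.50, longitude 171.00.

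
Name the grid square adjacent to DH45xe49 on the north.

Latitude extended square 9; +1 → 10, wraps to 0, carry into subsquare.
Latitude subsquare e = 4; +1 → 5 = f.
The longitude characters are unchanged.

DH45xf40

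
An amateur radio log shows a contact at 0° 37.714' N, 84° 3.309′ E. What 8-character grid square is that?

NJ20ap60

Shift to the Maidenhead origin (180°W, 90°S): lon 264.05515, lat 90.62857.
Field: 264.05515/20 → 13 → N, 90.62857/10 → 9 → J; chars NJ.
Square: 4.05515/2 → 2, 0.62857/1 → 0; chars 20.
Subsquare: 0.05515/0.0833333 → 0 → a, 0.62857/0.0416667 → 15 → p; chars ap.
Extended square: 0.05515/0.00833333 → 6, 0.00357/0.00416667 → 0; chars 60.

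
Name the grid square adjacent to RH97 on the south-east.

Longitude square 9; +1 → 10, wraps to 0, carry into field.
Longitude field R = 17; +1 → 18, wraps to 0 = A, wrapping around the antimeridian.
Latitude square 7; −1 → 6.

AH06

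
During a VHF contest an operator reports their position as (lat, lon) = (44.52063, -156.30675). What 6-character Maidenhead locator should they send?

BN14um

Offset from 180°W / 90°S: lon 23.6933°, lat 134.5206°.
Field (20°×10°, letters A–R): lon ⌊23.6933/20⌋ = 1 → B; lat ⌊134.5206/10⌋ = 13 → N.
Square (2°×1°, digits 0–9): lon ⌊3.6933/2⌋ = 1; lat ⌊4.5206/1⌋ = 4.
Subsquare (5′×2.5′, letters a–x): lon ⌊1.6933/0.0833333⌋ = 20 → u; lat ⌊0.5206/0.0416667⌋ = 12 → m.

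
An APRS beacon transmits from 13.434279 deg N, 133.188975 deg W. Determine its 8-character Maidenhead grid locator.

Shift to the Maidenhead origin (180°W, 90°S): lon 46.81103, lat 103.43428.
Field: lon ⌊46.81103/20⌋ = 2 → C; lat ⌊103.43428/10⌋ = 10 → K.
Square: lon ⌊6.81103/2⌋ = 3; lat ⌊3.43428/1⌋ = 3.
Subsquare: lon ⌊0.81103/0.0833333⌋ = 9 → j; lat ⌊0.43428/0.0416667⌋ = 10 → k.
Extended square: lon ⌊0.06103/0.00833333⌋ = 7; lat ⌊0.01761/0.00416667⌋ = 4.

CK33jk74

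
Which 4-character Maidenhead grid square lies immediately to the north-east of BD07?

BD18

Longitude square 0; +1 → 1.
Latitude square 7; +1 → 8.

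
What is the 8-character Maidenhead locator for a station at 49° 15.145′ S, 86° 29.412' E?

Add 180° to longitude and 90° to latitude: 266.49020, 40.74758.
Field: 266.49020/20 → 13 → N, 40.74758/10 → 4 → E; chars NE.
Square: 6.49020/2 → 3, 0.74758/1 → 0; chars 30.
Subsquare: 0.49020/0.0833333 → 5 → f, 0.74758/0.0416667 → 17 → r; chars fr.
Extended square: 0.07353/0.00833333 → 8, 0.03925/0.00416667 → 9; chars 89.

NE30fr89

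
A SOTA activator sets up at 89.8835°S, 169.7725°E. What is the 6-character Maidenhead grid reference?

RA40vc

Shift to the Maidenhead origin (180°W, 90°S): lon 349.7725, lat 0.1165.
Field (20°×10°, letters A–R): 349.7725/20 → 17 → R, 0.1165/10 → 0 → A; chars RA.
Square (2°×1°, digits 0–9): 9.7725/2 → 4, 0.1165/1 → 0; chars 40.
Subsquare (5′×2.5′, letters a–x): 1.7725/0.0833333 → 21 → v, 0.1165/0.0416667 → 2 → c; chars vc.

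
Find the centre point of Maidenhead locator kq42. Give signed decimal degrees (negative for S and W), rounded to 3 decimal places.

72.500, 29.000

Field K=10, Q=16: +10·20° lon, +16·10° lat → SW at lon 20°, lat 70°.
Square 4, 2: +4·2° lon, +2·1° lat → SW at lon 28°, lat 72°.
Cell spans 2° lon × 1° lat. Centre is SW corner plus half of each.
latitude 72.500, longitude 29.000.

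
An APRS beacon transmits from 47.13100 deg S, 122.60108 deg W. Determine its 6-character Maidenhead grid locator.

CE82qu

Offset from 180°W / 90°S: lon 57.3989°, lat 42.8690°.
Field (20°×10°, letters A–R): 57.3989/20 → 2 → C, 42.8690/10 → 4 → E; chars CE.
Square (2°×1°, digits 0–9): 17.3989/2 → 8, 2.8690/1 → 2; chars 82.
Subsquare (5′×2.5′, letters a–x): 1.3989/0.0833333 → 16 → q, 0.8690/0.0416667 → 20 → u; chars qu.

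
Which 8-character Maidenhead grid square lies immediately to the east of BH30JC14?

BH30jc24

Longitude extended square 1; +1 → 2.
The latitude characters are unchanged.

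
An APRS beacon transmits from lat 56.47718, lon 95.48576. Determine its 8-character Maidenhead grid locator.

NO76rl84

Offset from 180°W / 90°S: lon 275.48576°, lat 146.47718°.
Field (20°×10°, letters A–R): lon ⌊275.48576/20⌋ = 13 → N; lat ⌊146.47718/10⌋ = 14 → O.
Square (2°×1°, digits 0–9): lon ⌊15.48576/2⌋ = 7; lat ⌊6.47718/1⌋ = 6.
Subsquare (5′×2.5′, letters a–x): lon ⌊1.48576/0.0833333⌋ = 17 → r; lat ⌊0.47718/0.0416667⌋ = 11 → l.
Extended square (30″×15″, digits 0–9): lon ⌊0.06909/0.00833333⌋ = 8; lat ⌊0.01885/0.00416667⌋ = 4.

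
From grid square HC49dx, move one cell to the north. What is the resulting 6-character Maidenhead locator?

HD40da

Latitude subsquare x = 23; +1 → 24, wraps to 0 = a, carry into square.
Latitude square 9; +1 → 10, wraps to 0, carry into field.
Latitude field C = 2; +1 → 3 = D.
The longitude characters are unchanged.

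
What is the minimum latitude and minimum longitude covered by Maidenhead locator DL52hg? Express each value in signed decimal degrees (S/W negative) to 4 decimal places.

Field D=3, L=11: +3·20° lon, +11·10° lat → SW at lon -120°, lat 20°.
Square 5, 2: +5·2° lon, +2·1° lat → SW at lon -110°, lat 22°.
Subsquare h=7, g=6: +7·0.0833333° lon, +6·0.0416667° lat → SW at lon -109.417°, lat 22.25°.
latitude 22.2500, longitude -109.4167.

22.2500, -109.4167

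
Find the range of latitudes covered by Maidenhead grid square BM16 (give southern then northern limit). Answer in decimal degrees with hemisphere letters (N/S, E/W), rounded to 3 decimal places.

36.000° N, 37.000° N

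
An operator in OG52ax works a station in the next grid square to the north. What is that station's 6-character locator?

OG53aa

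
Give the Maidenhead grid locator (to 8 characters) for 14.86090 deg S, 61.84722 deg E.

MH05wd13

Shift to the Maidenhead origin (180°W, 90°S): lon 241.84722, lat 75.13910.
Field: lon ⌊241.84722/20⌋ = 12 → M; lat ⌊75.13910/10⌋ = 7 → H.
Square: lon ⌊1.84722/2⌋ = 0; lat ⌊5.13910/1⌋ = 5.
Subsquare: lon ⌊1.84722/0.0833333⌋ = 22 → w; lat ⌊0.13910/0.0416667⌋ = 3 → d.
Extended square: lon ⌊0.01389/0.00833333⌋ = 1; lat ⌊0.01410/0.00416667⌋ = 3.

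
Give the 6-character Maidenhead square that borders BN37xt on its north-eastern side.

Longitude subsquare x = 23; +1 → 24, wraps to 0 = a, carry into square.
Longitude square 3; +1 → 4.
Latitude subsquare t = 19; +1 → 20 = u.

BN47au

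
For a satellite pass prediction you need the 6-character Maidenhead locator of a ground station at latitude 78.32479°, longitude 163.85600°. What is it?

RQ18wh

Add 180° to longitude and 90° to latitude: 343.8560, 168.3248.
Field (20°×10°, letters A–R): lon ⌊343.8560/20⌋ = 17 → R; lat ⌊168.3248/10⌋ = 16 → Q.
Square (2°×1°, digits 0–9): lon ⌊3.8560/2⌋ = 1; lat ⌊8.3248/1⌋ = 8.
Subsquare (5′×2.5′, letters a–x): lon ⌊1.8560/0.0833333⌋ = 22 → w; lat ⌊0.3248/0.0416667⌋ = 7 → h.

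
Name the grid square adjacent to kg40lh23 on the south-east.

KG40lh32

Longitude extended square 2; +1 → 3.
Latitude extended square 3; −1 → 2.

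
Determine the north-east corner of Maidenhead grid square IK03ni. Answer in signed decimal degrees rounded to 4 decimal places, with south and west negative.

13.3750, -18.8333

Field I=8, K=10: +8·20° lon, +10·10° lat → SW at lon -20°, lat 10°.
Square 0, 3: +0·2° lon, +3·1° lat → SW at lon -20°, lat 13°.
Subsquare n=13, i=8: +13·0.0833333° lon, +8·0.0416667° lat → SW at lon -18.9167°, lat 13.3333°.
Cell spans 0.0833333° lon × 0.0416667° lat. NE corner is SW corner plus one full cell.
latitude 13.3750, longitude -18.8333.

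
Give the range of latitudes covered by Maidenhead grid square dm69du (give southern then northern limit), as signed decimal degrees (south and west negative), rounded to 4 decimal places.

Field D=3, M=12: +3·20° lon, +12·10° lat → SW at lon -120°, lat 30°.
Square 6, 9: +6·2° lon, +9·1° lat → SW at lon -108°, lat 39°.
Subsquare d=3, u=20: +3·0.0833333° lon, +20·0.0416667° lat → SW at lon -107.75°, lat 39.8333°.
Cell spans 0.0833333° lon × 0.0416667° lat.
south 39.8333, north 39.8750.

39.8333, 39.8750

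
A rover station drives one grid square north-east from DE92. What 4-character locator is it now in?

EE03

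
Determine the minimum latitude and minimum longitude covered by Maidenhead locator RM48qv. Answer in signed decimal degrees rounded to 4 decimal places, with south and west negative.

Field R=17, M=12: +17·20° lon, +12·10° lat → SW at lon 160°, lat 30°.
Square 4, 8: +4·2° lon, +8·1° lat → SW at lon 168°, lat 38°.
Subsquare q=16, v=21: +16·0.0833333° lon, +21·0.0416667° lat → SW at lon 169.333°, lat 38.875°.
latitude 38.8750, longitude 169.3333.

38.8750, 169.3333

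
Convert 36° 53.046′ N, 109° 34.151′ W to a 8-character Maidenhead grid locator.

DM56fv12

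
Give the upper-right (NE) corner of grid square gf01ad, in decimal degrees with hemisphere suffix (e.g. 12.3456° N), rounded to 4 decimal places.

38.8333° S, 59.9167° W

Field G=6, F=5: +6·20° lon, +5·10° lat → SW at lon -60°, lat -40°.
Square 0, 1: +0·2° lon, +1·1° lat → SW at lon -60°, lat -39°.
Subsquare a=0, d=3: +0·0.0833333° lon, +3·0.0416667° lat → SW at lon -60°, lat -38.875°.
Cell spans 0.0833333° lon × 0.0416667° lat. NE corner is SW corner plus one full cell.
latitude 38.8333° S, longitude 59.9167° W.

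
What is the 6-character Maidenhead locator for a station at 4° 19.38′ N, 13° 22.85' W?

IJ34hh

Offset from 180°W / 90°S: lon 166.6192°, lat 94.3230°.
Field (20°×10°, letters A–R): lon ⌊166.6192/20⌋ = 8 → I; lat ⌊94.3230/10⌋ = 9 → J.
Square (2°×1°, digits 0–9): lon ⌊6.6192/2⌋ = 3; lat ⌊4.3230/1⌋ = 4.
Subsquare (5′×2.5′, letters a–x): lon ⌊0.6192/0.0833333⌋ = 7 → h; lat ⌊0.3230/0.0416667⌋ = 7 → h.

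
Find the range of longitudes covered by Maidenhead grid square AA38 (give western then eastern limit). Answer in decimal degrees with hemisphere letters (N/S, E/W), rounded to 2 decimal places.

174.00° W, 172.00° W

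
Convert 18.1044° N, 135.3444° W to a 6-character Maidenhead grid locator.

Shift to the Maidenhead origin (180°W, 90°S): lon 44.6556, lat 108.1044.
Field: 44.6556/20 → 2 → C, 108.1044/10 → 10 → K; chars CK.
Square: 4.6556/2 → 2, 8.1044/1 → 8; chars 28.
Subsquare: 0.6556/0.0833333 → 7 → h, 0.1044/0.0416667 → 2 → c; chars hc.

CK28hc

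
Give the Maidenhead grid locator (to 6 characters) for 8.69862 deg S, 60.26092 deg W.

FI91uh

Add 180° to longitude and 90° to latitude: 119.7391, 81.3014.
Field: 119.7391/20 → 5 → F, 81.3014/10 → 8 → I; chars FI.
Square: 19.7391/2 → 9, 1.3014/1 → 1; chars 91.
Subsquare: 1.7391/0.0833333 → 20 → u, 0.3014/0.0416667 → 7 → h; chars uh.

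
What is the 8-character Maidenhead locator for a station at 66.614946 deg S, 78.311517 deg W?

FC03uj22

Offset from 180°W / 90°S: lon 101.68848°, lat 23.38505°.
Field: lon ⌊101.68848/20⌋ = 5 → F; lat ⌊23.38505/10⌋ = 2 → C.
Square: lon ⌊1.68848/2⌋ = 0; lat ⌊3.38505/1⌋ = 3.
Subsquare: lon ⌊1.68848/0.0833333⌋ = 20 → u; lat ⌊0.38505/0.0416667⌋ = 9 → j.
Extended square: lon ⌊0.02182/0.00833333⌋ = 2; lat ⌊0.01005/0.00416667⌋ = 2.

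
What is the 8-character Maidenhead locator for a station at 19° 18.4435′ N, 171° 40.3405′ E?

RK59uh03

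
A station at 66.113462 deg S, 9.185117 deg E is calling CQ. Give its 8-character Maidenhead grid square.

JC43ov22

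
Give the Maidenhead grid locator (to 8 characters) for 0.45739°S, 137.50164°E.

Shift to the Maidenhead origin (180°W, 90°S): lon 317.50164, lat 89.54261.
Field: lon ⌊317.50164/20⌋ = 15 → P; lat ⌊89.54261/10⌋ = 8 → I.
Square: lon ⌊17.50164/2⌋ = 8; lat ⌊9.54261/1⌋ = 9.
Subsquare: lon ⌊1.50164/0.0833333⌋ = 18 → s; lat ⌊0.54261/0.0416667⌋ = 13 → n.
Extended square: lon ⌊0.00164/0.00833333⌋ = 0; lat ⌊0.00094/0.00416667⌋ = 0.

PI89sn00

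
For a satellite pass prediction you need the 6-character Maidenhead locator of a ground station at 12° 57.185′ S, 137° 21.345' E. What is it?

PH87qb

Add 180° to longitude and 90° to latitude: 317.3558, 77.0469.
Field (20°×10°, letters A–R): 317.3558/20 → 15 → P, 77.0469/10 → 7 → H; chars PH.
Square (2°×1°, digits 0–9): 17.3558/2 → 8, 7.0469/1 → 7; chars 87.
Subsquare (5′×2.5′, letters a–x): 1.3558/0.0833333 → 16 → q, 0.0469/0.0416667 → 1 → b; chars qb.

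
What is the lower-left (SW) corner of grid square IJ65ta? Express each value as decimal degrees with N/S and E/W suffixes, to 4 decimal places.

5.0000° N, 6.4167° W

Field I=8, J=9: +8·20° lon, +9·10° lat → SW at lon -20°, lat 0°.
Square 6, 5: +6·2° lon, +5·1° lat → SW at lon -8°, lat 5°.
Subsquare t=19, a=0: +19·0.0833333° lon, +0·0.0416667° lat → SW at lon -6.41667°, lat 5°.
latitude 5.0000° N, longitude 6.4167° W.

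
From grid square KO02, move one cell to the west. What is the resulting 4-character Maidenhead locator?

JO92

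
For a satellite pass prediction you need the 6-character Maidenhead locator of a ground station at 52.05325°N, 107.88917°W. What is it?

Shift to the Maidenhead origin (180°W, 90°S): lon 72.1108, lat 142.0532.
Field: lon ⌊72.1108/20⌋ = 3 → D; lat ⌊142.0532/10⌋ = 14 → O.
Square: lon ⌊12.1108/2⌋ = 6; lat ⌊2.0532/1⌋ = 2.
Subsquare: lon ⌊0.1108/0.0833333⌋ = 1 → b; lat ⌊0.0532/0.0416667⌋ = 1 → b.

DO62bb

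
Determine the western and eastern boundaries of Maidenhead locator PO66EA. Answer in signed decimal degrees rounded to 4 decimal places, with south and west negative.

132.3333, 132.4167

Field P=15, O=14: +15·20° lon, +14·10° lat → SW at lon 120°, lat 50°.
Square 6, 6: +6·2° lon, +6·1° lat → SW at lon 132°, lat 56°.
Subsquare e=4, a=0: +4·0.0833333° lon, +0·0.0416667° lat → SW at lon 132.333°, lat 56°.
Cell spans 0.0833333° lon × 0.0416667° lat.
west 132.3333, east 132.4167.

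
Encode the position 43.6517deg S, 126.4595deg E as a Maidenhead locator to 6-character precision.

PE36fi

Shift to the Maidenhead origin (180°W, 90°S): lon 306.4595, lat 46.3483.
Field: 306.4595/20 → 15 → P, 46.3483/10 → 4 → E; chars PE.
Square: 6.4595/2 → 3, 6.3483/1 → 6; chars 36.
Subsquare: 0.4595/0.0833333 → 5 → f, 0.3483/0.0416667 → 8 → i; chars fi.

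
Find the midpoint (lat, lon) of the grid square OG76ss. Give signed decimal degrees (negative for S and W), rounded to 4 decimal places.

-23.2292, 115.5417

Field O=14, G=6: +14·20° lon, +6·10° lat → SW at lon 100°, lat -30°.
Square 7, 6: +7·2° lon, +6·1° lat → SW at lon 114°, lat -24°.
Subsquare s=18, s=18: +18·0.0833333° lon, +18·0.0416667° lat → SW at lon 115.5°, lat -23.25°.
Cell spans 0.0833333° lon × 0.0416667° lat. Centre is SW corner plus half of each.
latitude -23.2292, longitude 115.5417.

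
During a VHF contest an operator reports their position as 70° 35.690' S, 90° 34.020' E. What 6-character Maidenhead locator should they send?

NB59gj

Add 180° to longitude and 90° to latitude: 270.5670, 19.4052.
Field: 270.5670/20 → 13 → N, 19.4052/10 → 1 → B; chars NB.
Square: 10.5670/2 → 5, 9.4052/1 → 9; chars 59.
Subsquare: 0.5670/0.0833333 → 6 → g, 0.4052/0.0416667 → 9 → j; chars gj.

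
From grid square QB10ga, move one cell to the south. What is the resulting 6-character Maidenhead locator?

QA19gx

Latitude subsquare a = 0; −1 → -1, wraps to 23 = x, carry into square.
Latitude square 0; −1 → -1, wraps to 9, carry into field.
Latitude field B = 1; −1 → 0 = A.
The longitude characters are unchanged.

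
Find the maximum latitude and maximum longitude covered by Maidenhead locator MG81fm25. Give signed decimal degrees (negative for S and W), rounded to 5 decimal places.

Field M=12, G=6: +12·20° lon, +6·10° lat → SW at lon 60°, lat -30°.
Square 8, 1: +8·2° lon, +1·1° lat → SW at lon 76°, lat -29°.
Subsquare f=5, m=12: +5·0.0833333° lon, +12·0.0416667° lat → SW at lon 76.4167°, lat -28.5°.
Extended square 2, 5: +2·0.00833333° lon, +5·0.00416667° lat → SW at lon 76.4333°, lat -28.4792°.
Cell spans 0.00833333° lon × 0.00416667° lat. NE corner is SW corner plus one full cell.
latitude -28.47500, longitude 76.44167.

-28.47500, 76.44167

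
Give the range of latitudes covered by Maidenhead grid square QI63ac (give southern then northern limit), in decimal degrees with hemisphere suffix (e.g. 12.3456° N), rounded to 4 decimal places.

6.9167° S, 6.8750° S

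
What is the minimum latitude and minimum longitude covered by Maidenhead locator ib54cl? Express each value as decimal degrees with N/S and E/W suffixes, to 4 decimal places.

Field I=8, B=1: +8·20° lon, +1·10° lat → SW at lon -20°, lat -80°.
Square 5, 4: +5·2° lon, +4·1° lat → SW at lon -10°, lat -76°.
Subsquare c=2, l=11: +2·0.0833333° lon, +11·0.0416667° lat → SW at lon -9.83333°, lat -75.5417°.
latitude 75.5417° S, longitude 9.8333° W.

75.5417° S, 9.8333° W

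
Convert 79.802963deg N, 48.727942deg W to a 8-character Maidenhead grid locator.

GQ59pt22

Add 180° to longitude and 90° to latitude: 131.27206, 169.80296.
Field: 131.27206/20 → 6 → G, 169.80296/10 → 16 → Q; chars GQ.
Square: 11.27206/2 → 5, 9.80296/1 → 9; chars 59.
Subsquare: 1.27206/0.0833333 → 15 → p, 0.80296/0.0416667 → 19 → t; chars pt.
Extended square: 0.02206/0.00833333 → 2, 0.01130/0.00416667 → 2; chars 22.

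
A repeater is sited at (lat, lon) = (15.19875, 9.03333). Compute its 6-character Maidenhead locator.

Shift to the Maidenhead origin (180°W, 90°S): lon 189.0333, lat 105.1988.
Field: lon ⌊189.0333/20⌋ = 9 → J; lat ⌊105.1988/10⌋ = 10 → K.
Square: lon ⌊9.0333/2⌋ = 4; lat ⌊5.1988/1⌋ = 5.
Subsquare: lon ⌊1.0333/0.0833333⌋ = 12 → m; lat ⌊0.1988/0.0416667⌋ = 4 → e.

JK45me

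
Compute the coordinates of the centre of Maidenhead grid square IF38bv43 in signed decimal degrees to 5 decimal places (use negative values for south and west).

-31.11042, -13.87917

Field I=8, F=5: +8·20° lon, +5·10° lat → SW at lon -20°, lat -40°.
Square 3, 8: +3·2° lon, +8·1° lat → SW at lon -14°, lat -32°.
Subsquare b=1, v=21: +1·0.0833333° lon, +21·0.0416667° lat → SW at lon -13.9167°, lat -31.125°.
Extended square 4, 3: +4·0.00833333° lon, +3·0.00416667° lat → SW at lon -13.8833°, lat -31.1125°.
Cell spans 0.00833333° lon × 0.00416667° lat. Centre is SW corner plus half of each.
latitude -31.11042, longitude -13.87917.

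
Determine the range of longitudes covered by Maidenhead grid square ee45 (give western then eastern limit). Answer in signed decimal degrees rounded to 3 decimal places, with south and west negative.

Field E=4, E=4: +4·20° lon, +4·10° lat → SW at lon -100°, lat -50°.
Square 4, 5: +4·2° lon, +5·1° lat → SW at lon -92°, lat -45°.
Cell spans 2° lon × 1° lat.
west -92.000, east -90.000.

-92.000, -90.000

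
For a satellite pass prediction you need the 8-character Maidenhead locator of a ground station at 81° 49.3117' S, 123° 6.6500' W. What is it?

CA88ke62

Shift to the Maidenhead origin (180°W, 90°S): lon 56.88917, lat 8.17814.
Field: lon ⌊56.88917/20⌋ = 2 → C; lat ⌊8.17814/10⌋ = 0 → A.
Square: lon ⌊16.88917/2⌋ = 8; lat ⌊8.17814/1⌋ = 8.
Subsquare: lon ⌊0.88917/0.0833333⌋ = 10 → k; lat ⌊0.17814/0.0416667⌋ = 4 → e.
Extended square: lon ⌊0.05583/0.00833333⌋ = 6; lat ⌊0.01147/0.00416667⌋ = 2.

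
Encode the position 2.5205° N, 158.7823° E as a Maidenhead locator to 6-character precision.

Shift to the Maidenhead origin (180°W, 90°S): lon 338.7823, lat 92.5205.
Field (20°×10°, letters A–R): 338.7823/20 → 16 → Q, 92.5205/10 → 9 → J; chars QJ.
Square (2°×1°, digits 0–9): 18.7823/2 → 9, 2.5205/1 → 2; chars 92.
Subsquare (5′×2.5′, letters a–x): 0.7823/0.0833333 → 9 → j, 0.5205/0.0416667 → 12 → m; chars jm.

QJ92jm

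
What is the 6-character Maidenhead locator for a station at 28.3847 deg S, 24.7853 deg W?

Add 180° to longitude and 90° to latitude: 155.2147, 61.6153.
Field: 155.2147/20 → 7 → H, 61.6153/10 → 6 → G; chars HG.
Square: 15.2147/2 → 7, 1.6153/1 → 1; chars 71.
Subsquare: 1.2147/0.0833333 → 14 → o, 0.6153/0.0416667 → 14 → o; chars oo.

HG71oo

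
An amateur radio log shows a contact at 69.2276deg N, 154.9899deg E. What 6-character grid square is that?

QP79lf

Shift to the Maidenhead origin (180°W, 90°S): lon 334.9899, lat 159.2276.
Field: lon ⌊334.9899/20⌋ = 16 → Q; lat ⌊159.2276/10⌋ = 15 → P.
Square: lon ⌊14.9899/2⌋ = 7; lat ⌊9.2276/1⌋ = 9.
Subsquare: lon ⌊0.9899/0.0833333⌋ = 11 → l; lat ⌊0.2276/0.0416667⌋ = 5 → f.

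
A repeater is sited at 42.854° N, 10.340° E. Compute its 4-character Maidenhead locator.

Offset from 180°W / 90°S: lon 190.34°, lat 132.85°.
Field (20°×10°, letters A–R): lon ⌊190.34/20⌋ = 9 → J; lat ⌊132.85/10⌋ = 13 → N.
Square (2°×1°, digits 0–9): lon ⌊10.34/2⌋ = 5; lat ⌊2.85/1⌋ = 2.

JN52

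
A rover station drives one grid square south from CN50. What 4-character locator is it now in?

Latitude square 0; −1 → -1, wraps to 9, carry into field.
Latitude field N = 13; −1 → 12 = M.
The longitude characters are unchanged.

CM59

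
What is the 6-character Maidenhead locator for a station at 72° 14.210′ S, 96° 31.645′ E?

NB87gs

Offset from 180°W / 90°S: lon 276.5274°, lat 17.7632°.
Field: 276.5274/20 → 13 → N, 17.7632/10 → 1 → B; chars NB.
Square: 16.5274/2 → 8, 7.7632/1 → 7; chars 87.
Subsquare: 0.5274/0.0833333 → 6 → g, 0.7632/0.0416667 → 18 → s; chars gs.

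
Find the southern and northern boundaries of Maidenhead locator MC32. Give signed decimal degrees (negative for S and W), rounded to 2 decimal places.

Field M=12, C=2: +12·20° lon, +2·10° lat → SW at lon 60°, lat -70°.
Square 3, 2: +3·2° lon, +2·1° lat → SW at lon 66°, lat -68°.
Cell spans 2° lon × 1° lat.
south -68.00, north -67.00.

-68.00, -67.00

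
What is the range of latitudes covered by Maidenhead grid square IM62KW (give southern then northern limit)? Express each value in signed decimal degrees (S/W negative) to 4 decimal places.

Field I=8, M=12: +8·20° lon, +12·10° lat → SW at lon -20°, lat 30°.
Square 6, 2: +6·2° lon, +2·1° lat → SW at lon -8°, lat 32°.
Subsquare k=10, w=22: +10·0.0833333° lon, +22·0.0416667° lat → SW at lon -7.16667°, lat 32.9167°.
Cell spans 0.0833333° lon × 0.0416667° lat.
south 32.9167, north 32.9583.

32.9167, 32.9583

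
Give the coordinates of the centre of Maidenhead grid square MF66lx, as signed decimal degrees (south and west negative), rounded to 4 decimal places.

Field M=12, F=5: +12·20° lon, +5·10° lat → SW at lon 60°, lat -40°.
Square 6, 6: +6·2° lon, +6·1° lat → SW at lon 72°, lat -34°.
Subsquare l=11, x=23: +11·0.0833333° lon, +23·0.0416667° lat → SW at lon 72.9167°, lat -33.0417°.
Cell spans 0.0833333° lon × 0.0416667° lat. Centre is SW corner plus half of each.
latitude -33.0208, longitude 72.9583.

-33.0208, 72.9583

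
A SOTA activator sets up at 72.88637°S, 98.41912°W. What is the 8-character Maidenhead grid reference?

EB07sc97

Shift to the Maidenhead origin (180°W, 90°S): lon 81.58088, lat 17.11363.
Field: 81.58088/20 → 4 → E, 17.11363/10 → 1 → B; chars EB.
Square: 1.58088/2 → 0, 7.11363/1 → 7; chars 07.
Subsquare: 1.58088/0.0833333 → 18 → s, 0.11363/0.0416667 → 2 → c; chars sc.
Extended square: 0.08088/0.00833333 → 9, 0.03030/0.00416667 → 7; chars 97.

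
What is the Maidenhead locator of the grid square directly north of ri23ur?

RI23us

Latitude subsquare r = 17; +1 → 18 = s.
The longitude characters are unchanged.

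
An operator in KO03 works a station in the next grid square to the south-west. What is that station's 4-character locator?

JO92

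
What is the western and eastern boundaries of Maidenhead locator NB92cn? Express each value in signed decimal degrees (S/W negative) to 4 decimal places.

98.1667, 98.2500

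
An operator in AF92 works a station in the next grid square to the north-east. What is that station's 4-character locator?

BF03

Longitude square 9; +1 → 10, wraps to 0, carry into field.
Longitude field A = 0; +1 → 1 = B.
Latitude square 2; +1 → 3.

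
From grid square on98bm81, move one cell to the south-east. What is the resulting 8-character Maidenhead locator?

ON98bm90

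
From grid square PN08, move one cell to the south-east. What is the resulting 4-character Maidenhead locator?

PN17

Longitude square 0; +1 → 1.
Latitude square 8; −1 → 7.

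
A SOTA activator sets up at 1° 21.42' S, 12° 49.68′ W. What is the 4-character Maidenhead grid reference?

II38

Add 180° to longitude and 90° to latitude: 167.17, 88.64.
Field: lon ⌊167.17/20⌋ = 8 → I; lat ⌊88.64/10⌋ = 8 → I.
Square: lon ⌊7.17/2⌋ = 3; lat ⌊8.64/1⌋ = 8.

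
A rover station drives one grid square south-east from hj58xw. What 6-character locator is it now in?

HJ68av

Longitude subsquare x = 23; +1 → 24, wraps to 0 = a, carry into square.
Longitude square 5; +1 → 6.
Latitude subsquare w = 22; −1 → 21 = v.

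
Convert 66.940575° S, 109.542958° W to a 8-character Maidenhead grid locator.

DC53fb44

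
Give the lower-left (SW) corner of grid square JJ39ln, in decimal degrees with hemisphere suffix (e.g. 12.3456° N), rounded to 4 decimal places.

9.5417° N, 6.9167° E

Field J=9, J=9: +9·20° lon, +9·10° lat → SW at lon 0°, lat 0°.
Square 3, 9: +3·2° lon, +9·1° lat → SW at lon 6°, lat 9°.
Subsquare l=11, n=13: +11·0.0833333° lon, +13·0.0416667° lat → SW at lon 6.91667°, lat 9.54167°.
latitude 9.5417° N, longitude 6.9167° E.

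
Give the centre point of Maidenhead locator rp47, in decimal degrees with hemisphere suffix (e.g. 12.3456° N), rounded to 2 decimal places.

Field R=17, P=15: +17·20° lon, +15·10° lat → SW at lon 160°, lat 60°.
Square 4, 7: +4·2° lon, +7·1° lat → SW at lon 168°, lat 67°.
Cell spans 2° lon × 1° lat. Centre is SW corner plus half of each.
latitude 67.50° N, longitude 169.00° E.

67.50° N, 169.00° E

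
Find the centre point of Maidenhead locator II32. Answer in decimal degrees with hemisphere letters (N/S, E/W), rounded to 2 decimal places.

7.50° S, 13.00° W

Field I=8, I=8: +8·20° lon, +8·10° lat → SW at lon -20°, lat -10°.
Square 3, 2: +3·2° lon, +2·1° lat → SW at lon -14°, lat -8°.
Cell spans 2° lon × 1° lat. Centre is SW corner plus half of each.
latitude 7.50° S, longitude 13.00° W.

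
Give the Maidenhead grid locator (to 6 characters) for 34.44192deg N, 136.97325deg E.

Offset from 180°W / 90°S: lon 316.9733°, lat 124.4419°.
Field: 316.9733/20 → 15 → P, 124.4419/10 → 12 → M; chars PM.
Square: 16.9733/2 → 8, 4.4419/1 → 4; chars 84.
Subsquare: 0.9733/0.0833333 → 11 → l, 0.4419/0.0416667 → 10 → k; chars lk.

PM84lk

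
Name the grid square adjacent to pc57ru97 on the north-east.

Longitude extended square 9; +1 → 10, wraps to 0, carry into subsquare.
Longitude subsquare r = 17; +1 → 18 = s.
Latitude extended square 7; +1 → 8.

PC57su08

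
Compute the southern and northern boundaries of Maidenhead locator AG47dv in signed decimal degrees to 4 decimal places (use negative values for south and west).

-22.1250, -22.0833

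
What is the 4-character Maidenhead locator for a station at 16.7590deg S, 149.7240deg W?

Shift to the Maidenhead origin (180°W, 90°S): lon 30.28, lat 73.24.
Field (20°×10°, letters A–R): lon ⌊30.28/20⌋ = 1 → B; lat ⌊73.24/10⌋ = 7 → H.
Square (2°×1°, digits 0–9): lon ⌊10.28/2⌋ = 5; lat ⌊3.24/1⌋ = 3.

BH53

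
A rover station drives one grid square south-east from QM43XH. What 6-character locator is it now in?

QM53ag

Longitude subsquare x = 23; +1 → 24, wraps to 0 = a, carry into square.
Longitude square 4; +1 → 5.
Latitude subsquare h = 7; −1 → 6 = g.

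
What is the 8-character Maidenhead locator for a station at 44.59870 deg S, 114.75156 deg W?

DE25oj96

Offset from 180°W / 90°S: lon 65.24844°, lat 45.40130°.
Field: lon ⌊65.24844/20⌋ = 3 → D; lat ⌊45.40130/10⌋ = 4 → E.
Square: lon ⌊5.24844/2⌋ = 2; lat ⌊5.40130/1⌋ = 5.
Subsquare: lon ⌊1.24844/0.0833333⌋ = 14 → o; lat ⌊0.40130/0.0416667⌋ = 9 → j.
Extended square: lon ⌊0.08177/0.00833333⌋ = 9; lat ⌊0.02630/0.00416667⌋ = 6.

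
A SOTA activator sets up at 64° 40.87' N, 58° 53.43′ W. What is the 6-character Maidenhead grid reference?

Add 180° to longitude and 90° to latitude: 121.1095, 154.6812.
Field: lon ⌊121.1095/20⌋ = 6 → G; lat ⌊154.6812/10⌋ = 15 → P.
Square: lon ⌊1.1095/2⌋ = 0; lat ⌊4.6812/1⌋ = 4.
Subsquare: lon ⌊1.1095/0.0833333⌋ = 13 → n; lat ⌊0.6812/0.0416667⌋ = 16 → q.

GP04nq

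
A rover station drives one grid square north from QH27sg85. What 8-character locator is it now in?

Latitude extended square 5; +1 → 6.
The longitude characters are unchanged.

QH27sg86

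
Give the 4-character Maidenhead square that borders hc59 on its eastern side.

Longitude square 5; +1 → 6.
The latitude characters are unchanged.

HC69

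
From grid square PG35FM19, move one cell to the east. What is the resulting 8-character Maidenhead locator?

PG35fm29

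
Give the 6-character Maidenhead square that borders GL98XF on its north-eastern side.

HL08ag

Longitude subsquare x = 23; +1 → 24, wraps to 0 = a, carry into square.
Longitude square 9; +1 → 10, wraps to 0, carry into field.
Longitude field G = 6; +1 → 7 = H.
Latitude subsquare f = 5; +1 → 6 = g.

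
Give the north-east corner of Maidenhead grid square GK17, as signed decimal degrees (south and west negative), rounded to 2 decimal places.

18.00, -56.00

Field G=6, K=10: +6·20° lon, +10·10° lat → SW at lon -60°, lat 10°.
Square 1, 7: +1·2° lon, +7·1° lat → SW at lon -58°, lat 17°.
Cell spans 2° lon × 1° lat. NE corner is SW corner plus one full cell.
latitude 18.00, longitude -56.00.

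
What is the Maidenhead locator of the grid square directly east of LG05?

LG15

Longitude square 0; +1 → 1.
The latitude characters are unchanged.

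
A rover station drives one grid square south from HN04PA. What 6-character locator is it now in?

Latitude subsquare a = 0; −1 → -1, wraps to 23 = x, carry into square.
Latitude square 4; −1 → 3.
The longitude characters are unchanged.

HN03px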